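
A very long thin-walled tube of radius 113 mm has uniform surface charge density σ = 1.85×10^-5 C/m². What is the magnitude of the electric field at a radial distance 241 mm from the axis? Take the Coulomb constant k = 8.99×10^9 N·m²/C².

Coaxial Gaussian cylinder, radius r = 241 mm, length L (r > 113 mm).
The whole shell is enclosed: λ_enc = σ·2πR = (1.85×10^-5)·2π·(0.113) = 1.313×10^-5 C/m.
By Gauss's law (flux through the curved wall only), E·2πrL = λ_enc L/ε₀.
E = 2k|λ_enc|/r = 2(8.99×10^9)(1.313e-5)/(0.241) = 9.80×10^5 N/C.

9.80×10^5 V/m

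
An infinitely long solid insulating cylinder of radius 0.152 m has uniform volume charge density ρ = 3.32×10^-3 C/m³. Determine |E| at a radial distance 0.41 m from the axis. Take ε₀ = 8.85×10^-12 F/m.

1.06×10^7 V/m

Take a coaxial cylindrical Gaussian surface of radius r = 0.41 m and length L (r > 0.152 m, full cross-section enclosed).
λ_enc = ρ·πR² = (3.32×10^-3)π(0.152)² = 2.41e-4 C/m.
By Gauss's law (flux through the curved wall only), E·2πrL = λ_enc L/ε₀.
E = |λ_enc|/(2πε₀r) = (2.41×10^-4)/(2π·8.85×10^-12·0.41) = 1.06×10^7 N/C.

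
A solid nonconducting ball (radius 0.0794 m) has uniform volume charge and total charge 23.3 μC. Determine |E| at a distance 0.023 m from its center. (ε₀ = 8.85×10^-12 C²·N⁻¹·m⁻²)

By spherical symmetry E is radial; choose a Gaussian sphere of radius r = 0.023 m (r < R).
Only the charge within r is enclosed: Q_enc = Q·(r/R)³ = (23.3 μC)·(0.023 m/0.0794 m)³ = 5.663×10^-7 C.
By Gauss's law, ∮E·dA = E·4πr² = Q_enc/ε₀.
E = |Q_enc|/(4πε₀r²) = (5.663e-7)/(4π·8.85×10^-12·(0.023)²) = 9.63e6 N/C.

|E| = 9.63e6 N/C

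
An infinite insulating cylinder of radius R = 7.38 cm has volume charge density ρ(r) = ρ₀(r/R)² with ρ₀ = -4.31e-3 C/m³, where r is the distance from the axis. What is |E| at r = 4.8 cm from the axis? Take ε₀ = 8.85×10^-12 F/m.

Take a coaxial cylindrical Gaussian surface of radius r = 4.8 cm and length L (r < R).
Integrating ρ over the cross-section to radius r: λ_enc = (2πρ₀/R²) ∫₀^r r'^3 dr' = 2πρ₀ r^4/(4·R²) = -6.599e-6 C/m.
Gauss's law: E·2πrL = λ_enc L/ε₀.
E = |λ_enc|/(2πε₀r) = (6.599e-6)/(2π·8.85×10^-12·0.048) = 2.47e6 N/C.

E = 2.47×10^6 V/m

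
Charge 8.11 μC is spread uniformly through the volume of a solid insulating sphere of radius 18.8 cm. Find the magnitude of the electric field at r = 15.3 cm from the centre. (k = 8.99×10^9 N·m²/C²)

1.68×10^6 V/m

Symmetry ⇒ E = E(r) r̂. Gaussian sphere of radius r = 15.3 cm (r < R).
For a uniform sphere the enclosed fraction is (r/R)³, so Q_enc = (8.11 μC)(0.153/0.188)³ = 4.371×10^-6 C.
Since E is radial and uniform over the Gaussian sphere, Φ = E·4πr² = Q_enc/ε₀.
E = k|Q_enc|/r² = (8.99×10^9)(4.371e-6)/(0.153)² = 1.68×10^6 N/C.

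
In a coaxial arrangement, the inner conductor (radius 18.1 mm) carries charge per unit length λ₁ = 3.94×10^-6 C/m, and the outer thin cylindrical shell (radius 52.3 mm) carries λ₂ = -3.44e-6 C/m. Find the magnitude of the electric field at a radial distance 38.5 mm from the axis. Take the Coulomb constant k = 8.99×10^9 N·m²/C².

E = 1.84×10^6 N/C

By cylindrical symmetry E is radial; use a coaxial Gaussian cylinder of radius 38.5 mm and length L (between the conductors, 18.1 mm < r < 52.3 mm).
Only the inner wire is enclosed; the outer shell contributes nothing inside itself. λ_enc = λ₁ = 3.94e-6 C/m.
By Gauss's law (flux through the curved wall only), E·2πrL = λ_enc L/ε₀.
E = 2k|λ_enc|/r = 2(8.99×10^9)(3.94×10^-6)/(0.0385) = 1.84×10^6 N/C.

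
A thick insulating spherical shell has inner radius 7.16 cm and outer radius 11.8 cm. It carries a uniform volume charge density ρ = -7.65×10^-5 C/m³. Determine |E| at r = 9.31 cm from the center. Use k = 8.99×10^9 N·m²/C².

E = 1.46×10^5 V/m

Use a concentric Gaussian sphere at r = 9.31 cm (within the shell material, 7.16 cm < r < 11.8 cm).
Only the shell between 7.16 cm and r is enclosed: Q_enc = ρ·(4π/3)(r³ − a³) = (-7.65e-5)·(4π/3)·((0.0931)³ − (0.0716)³) = -1.41×10^-7 C.
By Gauss's law, ∮E·dA = E·4πr² = Q_enc/ε₀.
E = k|Q_enc|/r² = (8.99×10^9)(1.41×10^-7)/(0.0931)² = 1.46e5 N/C.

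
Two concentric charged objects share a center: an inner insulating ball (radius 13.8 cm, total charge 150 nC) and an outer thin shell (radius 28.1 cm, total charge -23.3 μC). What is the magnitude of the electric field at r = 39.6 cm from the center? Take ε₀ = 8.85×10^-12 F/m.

Symmetry ⇒ E = E(r) r̂. Gaussian sphere of radius r = 39.6 cm (r > 28.1 cm, enclosing both).
Q_enc = (150 nC) + (-23.3 μC) = -2.315×10^-5 C.
Since E is radial and uniform over the Gaussian sphere, Φ = E·4πr² = Q_enc/ε₀.
E = |Q_enc|/(4πε₀r²) = (2.315×10^-5)/(4π·8.85×10^-12·(0.396)²) = 1.33×10^6 N/C.

|E| ≈ 1.33×10^6 V/m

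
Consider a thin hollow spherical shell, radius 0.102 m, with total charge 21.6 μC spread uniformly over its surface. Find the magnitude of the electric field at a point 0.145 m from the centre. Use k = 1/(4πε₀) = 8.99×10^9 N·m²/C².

|E| ≈ 9.24×10^6 N/C

By spherical symmetry E is radial; choose a Gaussian sphere of radius r = 0.145 m (r > 0.102 m).
The entire shell is enclosed: Q_enc = 2.16×10^-5 C.
Gauss's law: E·4πr² = Q_enc/ε₀.
E = k|Q_enc|/r² = (8.99×10^9)(2.16e-5)/(0.145)² = 9.24×10^6 N/C.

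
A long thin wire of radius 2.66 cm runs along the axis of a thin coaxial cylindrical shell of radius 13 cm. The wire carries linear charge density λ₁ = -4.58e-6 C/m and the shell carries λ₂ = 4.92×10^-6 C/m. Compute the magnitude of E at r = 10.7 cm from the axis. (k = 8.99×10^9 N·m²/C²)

7.70×10^5 V/m

Coaxial Gaussian cylinder, radius r = 10.7 cm, length L (between the conductors, 2.66 cm < r < 13 cm).
Only the inner wire is enclosed; the outer shell contributes nothing inside itself. λ_enc = λ₁ = -4.58×10^-6 C/m.
Gauss's law: E·2πrL = λ_enc L/ε₀.
E = 2k|λ_enc|/r = 2(8.99×10^9)(4.58×10^-6)/(0.107) = 7.70e5 N/C.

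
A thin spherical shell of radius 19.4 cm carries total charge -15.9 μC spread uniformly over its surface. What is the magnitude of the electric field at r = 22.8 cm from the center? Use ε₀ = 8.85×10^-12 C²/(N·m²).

|E| ≈ 2.75e6 N/C

Symmetry ⇒ E = E(r) r̂. Gaussian sphere of radius r = 22.8 cm (r > 19.4 cm).
The entire shell is enclosed: Q_enc = -1.59×10^-5 C.
By Gauss's law, ∮E·dA = E·4πr² = Q_enc/ε₀.
E = |Q_enc|/(4πε₀r²) = (1.59×10^-5)/(4π·8.85×10^-12·(0.228)²) = 2.75×10^6 N/C.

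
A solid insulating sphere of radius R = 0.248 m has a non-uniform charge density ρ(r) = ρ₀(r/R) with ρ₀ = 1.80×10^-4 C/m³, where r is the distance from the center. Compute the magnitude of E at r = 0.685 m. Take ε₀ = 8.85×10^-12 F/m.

1.65e5 N/C

Take a concentric spherical Gaussian surface of radius r = 0.685 m (r > R, all charge enclosed).
Q_enc = 4π ∫₀^R ρ₀(r'/R)^1 r'² dr' = 4πρ₀R³/4 = 8.625×10^-6 C.
Gauss's law: E·4πr² = Q_enc/ε₀.
E = |Q_enc|/(4πε₀r²) = (8.625e-6)/(4π·8.85×10^-12·(0.685)²) = 1.65e5 N/C.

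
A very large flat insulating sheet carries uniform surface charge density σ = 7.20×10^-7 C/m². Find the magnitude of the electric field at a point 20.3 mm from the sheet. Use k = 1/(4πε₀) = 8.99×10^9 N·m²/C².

The symmetry is planar: E is normal to the sheet and the same magnitude on both sides. Take a pillbox straddling the sheet with end-cap area A.
Flux Φ = 2EA and Q_enc = σA, so 2EA = σA/ε₀ ⇒ E = |σ|/(2ε₀), independent of distance.
E = 2πk|σ| = 2π(8.99×10^9)(7.20×10^-7) = 4.07e4 N/C.

E = 4.07×10^4 N/C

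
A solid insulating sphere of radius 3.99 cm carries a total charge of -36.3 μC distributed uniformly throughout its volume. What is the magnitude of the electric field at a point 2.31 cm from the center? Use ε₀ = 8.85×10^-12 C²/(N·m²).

|E| = 1.19e8 N/C

Symmetry ⇒ E = E(r) r̂. Gaussian sphere of radius r = 2.31 cm (r < R).
Only the charge within r is enclosed: Q_enc = Q·(r/R)³ = (-36.3 μC)·(2.31 cm/3.99 cm)³ = -7.044×10^-6 C.
Since E is radial and uniform over the Gaussian sphere, Φ = E·4πr² = Q_enc/ε₀.
E = |Q_enc|/(4πε₀r²) = (7.044e-6)/(4π·8.85×10^-12·(0.0231)²) = 1.19×10^8 N/C.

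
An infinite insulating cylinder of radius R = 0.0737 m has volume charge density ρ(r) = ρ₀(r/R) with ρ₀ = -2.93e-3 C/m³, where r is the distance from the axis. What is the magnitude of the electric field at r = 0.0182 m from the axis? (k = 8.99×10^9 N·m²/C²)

Coaxial Gaussian cylinder, radius r = 0.0182 m, length L (r < R).
λ_enc = ∫₀^r ρ(r')·2πr' dr' = (2πρ₀/R)·r^3/3 = -5.02×10^-7 C/m.
Since E is radial and uniform over the curved surface, Φ = E·2πrL = Q_enc/ε₀ = λ_enc L/ε₀.
E = 2k|λ_enc|/r = 2(8.99×10^9)(5.02×10^-7)/(0.0182) = 4.96e5 N/C.

|E| = 4.96e5 N/C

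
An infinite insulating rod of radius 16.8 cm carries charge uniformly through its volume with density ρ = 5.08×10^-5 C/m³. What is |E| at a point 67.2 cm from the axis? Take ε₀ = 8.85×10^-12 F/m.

E = 1.21×10^5 N/C

Choose a coaxial cylinder of radius r = 67.2 cm (arbitrary length L) as the Gaussian surface (r > 16.8 cm, full cross-section enclosed).
λ_enc = ρ·πR² = (5.08×10^-5)π(0.168)² = 4.504e-6 C/m.
Since E is radial and uniform over the curved surface, Φ = E·2πrL = Q_enc/ε₀ = λ_enc L/ε₀.
E = |λ_enc|/(2πε₀r) = (4.504×10^-6)/(2π·8.85×10^-12·0.672) = 1.21e5 N/C.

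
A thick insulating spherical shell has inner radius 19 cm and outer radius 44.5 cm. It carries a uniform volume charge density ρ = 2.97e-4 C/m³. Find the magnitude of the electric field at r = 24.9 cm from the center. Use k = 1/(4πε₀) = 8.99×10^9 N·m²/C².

Symmetry ⇒ E = E(r) r̂. Gaussian sphere of radius r = 24.9 cm (within the shell material, 19 cm < r < 44.5 cm).
Only the shell between 19 cm and r is enclosed: Q_enc = ρ·(4π/3)(r³ − a³) = (2.97e-4)·(4π/3)·((0.249)³ − (0.19)³) = 1.067e-5 C.
By Gauss's law, ∮E·dA = E·4πr² = Q_enc/ε₀.
E = k|Q_enc|/r² = (8.99×10^9)(1.067×10^-5)/(0.249)² = 1.55e6 N/C.

E ≈ 1.55×10^6 N/C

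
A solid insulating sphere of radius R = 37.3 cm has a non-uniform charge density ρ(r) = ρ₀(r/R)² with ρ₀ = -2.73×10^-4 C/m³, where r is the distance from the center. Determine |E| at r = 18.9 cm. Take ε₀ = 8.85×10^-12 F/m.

Use a concentric Gaussian sphere at r = 18.9 cm (r < R).
Q_enc = ∫₀^r ρ(r')·4πr'² dr' = (4πρ₀/R²) ∫₀^r r'^4 dr' = 4πρ₀ r^5/(5·R²) = -1.189e-6 C.
Gauss's law: E·4πr² = Q_enc/ε₀.
E = |Q_enc|/(4πε₀r²) = (1.189×10^-6)/(4π·8.85×10^-12·(0.189)²) = 2.99×10^5 N/C.

E = 2.99e5 N/C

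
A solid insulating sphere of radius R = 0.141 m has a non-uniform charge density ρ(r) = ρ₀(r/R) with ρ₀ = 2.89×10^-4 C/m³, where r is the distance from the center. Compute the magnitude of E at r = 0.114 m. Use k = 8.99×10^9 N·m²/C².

|E| = 7.52×10^5 N/C

Take a concentric spherical Gaussian surface of radius r = 0.114 m (r < R).
Q_enc = ∫₀^r ρ(r')·4πr'² dr' = (4πρ₀/R) ∫₀^r r'^3 dr' = 4πρ₀ r^4/(4·R) = 1.088×10^-6 C.
Gauss's law: E·4πr² = Q_enc/ε₀.
E = k|Q_enc|/r² = (8.99×10^9)(1.088e-6)/(0.114)² = 7.52×10^5 N/C.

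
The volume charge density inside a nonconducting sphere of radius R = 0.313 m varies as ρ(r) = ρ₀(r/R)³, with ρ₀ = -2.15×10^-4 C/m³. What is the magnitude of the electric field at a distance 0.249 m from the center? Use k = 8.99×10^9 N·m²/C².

By spherical symmetry E is radial; choose a Gaussian sphere of radius r = 0.249 m (r < R).
Q_enc = ∫₀^r ρ(r')·4πr'² dr' = (4πρ₀/R³) ∫₀^r r'^5 dr' = 4πρ₀ r^6/(6·R³) = -3.50×10^-6 C.
Gauss's law: E·4πr² = Q_enc/ε₀.
E = k|Q_enc|/r² = (8.99×10^9)(3.50×10^-6)/(0.249)² = 5.07×10^5 N/C.

E ≈ 5.07e5 N/C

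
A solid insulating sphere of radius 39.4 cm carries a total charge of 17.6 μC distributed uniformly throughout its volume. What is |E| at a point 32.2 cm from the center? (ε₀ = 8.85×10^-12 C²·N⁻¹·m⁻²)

Symmetry ⇒ E = E(r) r̂. Gaussian sphere of radius r = 32.2 cm (r < R).
Only the charge within r is enclosed: Q_enc = Q·(r/R)³ = (17.6 μC)·(32.2 cm/39.4 cm)³ = 9.607×10^-6 C.
By Gauss's law, ∮E·dA = E·4πr² = Q_enc/ε₀.
E = |Q_enc|/(4πε₀r²) = (9.607×10^-6)/(4π·8.85×10^-12·(0.322)²) = 8.33×10^5 N/C.

E = 8.33×10^5 N/C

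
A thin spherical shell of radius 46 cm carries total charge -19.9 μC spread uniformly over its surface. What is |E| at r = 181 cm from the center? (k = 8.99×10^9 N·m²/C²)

Symmetry ⇒ E = E(r) r̂. Gaussian sphere of radius r = 181 cm (r > 46 cm).
The entire shell is enclosed: Q_enc = -1.99×10^-5 C.
Gauss's law: E·4πr² = Q_enc/ε₀.
E = k|Q_enc|/r² = (8.99×10^9)(1.99×10^-5)/(1.81)² = 5.46e4 N/C.

E ≈ 5.46×10^4 N/C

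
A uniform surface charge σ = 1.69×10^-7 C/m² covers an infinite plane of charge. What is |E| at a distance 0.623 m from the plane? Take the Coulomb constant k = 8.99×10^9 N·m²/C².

E ≈ 9.55×10^3 N/C

By planar symmetry E is perpendicular to the sheet and uniform; use a Gaussian pillbox with flat faces of area A on each side of the sheet.
Flux Φ = 2EA and Q_enc = σA, so 2EA = σA/ε₀ ⇒ E = |σ|/(2ε₀), independent of distance.
E = 2πk|σ| = 2π(8.99×10^9)(1.69×10^-7) = 9.55e3 N/C.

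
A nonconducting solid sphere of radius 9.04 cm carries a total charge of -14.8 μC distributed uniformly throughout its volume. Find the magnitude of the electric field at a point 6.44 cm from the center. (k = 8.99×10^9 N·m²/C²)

|E| ≈ 1.16×10^7 N/C

Use a concentric Gaussian sphere at r = 6.44 cm (r < R).
Only the charge within r is enclosed: Q_enc = Q·(r/R)³ = (-14.8 μC)·(6.44 cm/9.04 cm)³ = -5.351×10^-6 C.
Gauss's law: E·4πr² = Q_enc/ε₀.
E = k|Q_enc|/r² = (8.99×10^9)(5.351×10^-6)/(0.0644)² = 1.16e7 N/C.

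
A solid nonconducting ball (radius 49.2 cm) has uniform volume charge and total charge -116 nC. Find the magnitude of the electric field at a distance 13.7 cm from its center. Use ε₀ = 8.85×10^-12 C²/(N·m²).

E ≈ 1.20e3 N/C

Use a concentric Gaussian sphere at r = 13.7 cm (r < R).
Only the charge within r is enclosed: Q_enc = Q·(r/R)³ = (-116 nC)·(13.7 cm/49.2 cm)³ = -2.505×10^-9 C.
By Gauss's law, ∮E·dA = E·4πr² = Q_enc/ε₀.
E = |Q_enc|/(4πε₀r²) = (2.505e-9)/(4π·8.85×10^-12·(0.137)²) = 1.20×10^3 N/C.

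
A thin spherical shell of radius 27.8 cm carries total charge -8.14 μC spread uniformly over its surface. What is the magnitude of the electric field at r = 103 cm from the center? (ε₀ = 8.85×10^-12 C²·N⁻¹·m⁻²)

By spherical symmetry E is radial; choose a Gaussian sphere of radius r = 103 cm (r > 27.8 cm).
The entire shell is enclosed: Q_enc = -8.14×10^-6 C.
Applying ∮E·dA = Q_enc/ε₀ with Φ = E(4πr²):
E = |Q_enc|/(4πε₀r²) = (8.14×10^-6)/(4π·8.85×10^-12·(1.03)²) = 6.90×10^4 N/C.

|E| = 6.90e4 V/m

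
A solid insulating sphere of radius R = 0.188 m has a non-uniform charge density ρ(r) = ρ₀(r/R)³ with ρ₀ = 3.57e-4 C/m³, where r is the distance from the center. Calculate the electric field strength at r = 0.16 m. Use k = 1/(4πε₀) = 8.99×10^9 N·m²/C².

Use a concentric Gaussian sphere at r = 0.16 m (r < R).
Integrate the density: Q_enc = 4π ∫₀^r ρ₀(r'/R)^3 r'² dr' = 4πρ₀ r^6/(6·R³) = 1.888e-6 C.
Gauss's law: E·4πr² = Q_enc/ε₀.
E = k|Q_enc|/r² = (8.99×10^9)(1.888×10^-6)/(0.16)² = 6.63×10^5 N/C.

6.63×10^5 N/C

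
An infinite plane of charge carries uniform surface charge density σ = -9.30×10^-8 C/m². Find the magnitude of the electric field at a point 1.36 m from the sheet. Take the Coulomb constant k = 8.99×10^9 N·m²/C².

|E| ≈ 5.25e3 V/m

Choose a cylindrical pillbox piercing the sheet, end faces (area A) parallel to it.
Flux Φ = 2EA and Q_enc = σA, so 2EA = σA/ε₀ ⇒ E = |σ|/(2ε₀), independent of distance.
E = 2πk|σ| = 2π(8.99×10^9)(9.30×10^-8) = 5.25×10^3 N/C.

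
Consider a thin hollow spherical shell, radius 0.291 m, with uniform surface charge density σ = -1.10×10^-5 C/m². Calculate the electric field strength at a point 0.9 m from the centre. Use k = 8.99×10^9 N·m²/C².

By spherical symmetry E is radial; choose a Gaussian sphere of radius r = 0.9 m (r > 0.291 m).
The entire shell is enclosed: Q_enc = σ·4πR² = (-1.10×10^-5)·4π·(0.291)² = -1.171e-5 C.
Since E is radial and uniform over the Gaussian sphere, Φ = E·4πr² = Q_enc/ε₀.
E = k|Q_enc|/r² = (8.99×10^9)(1.171×10^-5)/(0.9)² = 1.30e5 N/C.

|E| = 1.30×10^5 N/C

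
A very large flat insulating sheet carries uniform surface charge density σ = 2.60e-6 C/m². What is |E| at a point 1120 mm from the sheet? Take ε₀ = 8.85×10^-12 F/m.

The symmetry is planar: E is normal to the sheet and the same magnitude on both sides. Take a pillbox straddling the sheet with end-cap area A.
Flux Φ = 2EA and Q_enc = σA, so 2EA = σA/ε₀ ⇒ E = |σ|/(2ε₀), independent of distance.
E = |σ|/(2ε₀) = (2.60×10^-6)/(2·8.85×10^-12) = 1.47e5 N/C.

E ≈ 1.47×10^5 N/C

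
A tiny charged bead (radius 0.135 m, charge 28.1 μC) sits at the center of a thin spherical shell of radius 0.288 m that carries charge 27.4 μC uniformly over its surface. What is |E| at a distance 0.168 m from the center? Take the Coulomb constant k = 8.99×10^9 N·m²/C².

E ≈ 8.95×10^6 N/C

Use a concentric Gaussian sphere at r = 0.168 m (between the bodies, 0.135 m < r < 0.288 m).
The shell at 0.288 m lies outside the Gaussian surface, so Q_enc = 28.1 μC = 2.81×10^-5 C.
By Gauss's law, ∮E·dA = E·4πr² = Q_enc/ε₀.
E = k|Q_enc|/r² = (8.99×10^9)(2.81×10^-5)/(0.168)² = 8.95×10^6 N/C.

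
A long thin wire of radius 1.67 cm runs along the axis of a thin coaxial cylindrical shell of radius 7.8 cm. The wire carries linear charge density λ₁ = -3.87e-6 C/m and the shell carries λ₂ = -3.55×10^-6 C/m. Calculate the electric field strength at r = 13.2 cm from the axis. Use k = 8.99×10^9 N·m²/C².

1.01e6 N/C

Take a coaxial cylindrical Gaussian surface of radius r = 13.2 cm and length L (r > 7.8 cm, enclosing both).
λ_enc = λ₁ + λ₂ = (-3.87×10^-6) + (-3.55×10^-6) = -7.42×10^-6 C/m.
By Gauss's law (flux through the curved wall only), E·2πrL = λ_enc L/ε₀.
E = 2k|λ_enc|/r = 2(8.99×10^9)(7.42e-6)/(0.132) = 1.01×10^6 N/C.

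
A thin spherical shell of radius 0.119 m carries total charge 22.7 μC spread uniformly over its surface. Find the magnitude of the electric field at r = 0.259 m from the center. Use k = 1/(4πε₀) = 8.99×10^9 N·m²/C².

3.04e6 V/m

Symmetry ⇒ E = E(r) r̂. Gaussian sphere of radius r = 0.259 m (r > 0.119 m).
The entire shell is enclosed: Q_enc = 2.27×10^-5 C.
Since E is radial and uniform over the Gaussian sphere, Φ = E·4πr² = Q_enc/ε₀.
E = k|Q_enc|/r² = (8.99×10^9)(2.27×10^-5)/(0.259)² = 3.04e6 N/C.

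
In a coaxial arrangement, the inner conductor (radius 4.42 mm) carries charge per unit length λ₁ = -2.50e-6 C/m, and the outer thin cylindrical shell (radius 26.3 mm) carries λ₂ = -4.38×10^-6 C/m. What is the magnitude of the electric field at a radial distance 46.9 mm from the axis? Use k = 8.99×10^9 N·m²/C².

|E| = 2.64×10^6 N/C

By cylindrical symmetry E is radial; use a coaxial Gaussian cylinder of radius 46.9 mm and length L (r > 26.3 mm, enclosing both).
λ_enc = λ₁ + λ₂ = (-2.50e-6) + (-4.38e-6) = -6.88e-6 C/m.
Applying ∮E·dA = Q_enc/ε₀ with the end caps contributing no flux:
E = 2k|λ_enc|/r = 2(8.99×10^9)(6.88×10^-6)/(0.0469) = 2.64×10^6 N/C.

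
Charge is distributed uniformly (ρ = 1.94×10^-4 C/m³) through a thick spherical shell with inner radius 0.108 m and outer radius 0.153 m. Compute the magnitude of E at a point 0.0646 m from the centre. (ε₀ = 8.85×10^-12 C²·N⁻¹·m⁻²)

E = 0

Use a concentric Gaussian sphere at r = 0.0646 m (r < 0.108 m, inside the empty cavity).
No charge is enclosed, so by Gauss's law E·4πr² = 0 ⇒ E = 0.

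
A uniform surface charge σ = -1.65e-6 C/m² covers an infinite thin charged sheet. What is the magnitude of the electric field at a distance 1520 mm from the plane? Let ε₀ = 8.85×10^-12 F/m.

By planar symmetry E is perpendicular to the sheet and uniform; use a Gaussian pillbox with flat faces of area A on each side of the sheet.
Only the two end caps contribute flux: Φ = 2EA. With Q_enc = σA, Gauss's law gives E = |σ|/(2ε₀).
E = |σ|/(2ε₀) = (1.65e-6)/(2·8.85×10^-12) = 9.32×10^4 N/C.

9.32×10^4 N/C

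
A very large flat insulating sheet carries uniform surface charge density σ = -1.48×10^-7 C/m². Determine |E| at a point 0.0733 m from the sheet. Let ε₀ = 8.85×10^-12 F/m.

|E| = 8.36×10^3 N/C

The symmetry is planar: E is normal to the sheet and the same magnitude on both sides. Take a pillbox straddling the sheet with end-cap area A.
Flux Φ = 2EA and Q_enc = σA, so 2EA = σA/ε₀ ⇒ E = |σ|/(2ε₀), independent of distance.
E = |σ|/(2ε₀) = (1.48×10^-7)/(2·8.85×10^-12) = 8.36e3 N/C.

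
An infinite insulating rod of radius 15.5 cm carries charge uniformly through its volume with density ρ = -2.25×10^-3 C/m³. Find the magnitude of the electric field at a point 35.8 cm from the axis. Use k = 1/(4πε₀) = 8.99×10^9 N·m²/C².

Choose a coaxial cylinder of radius r = 35.8 cm (arbitrary length L) as the Gaussian surface (r > 15.5 cm, full cross-section enclosed).
λ_enc = ρ·πR² = (-2.25×10^-3)π(0.155)² = -1.698×10^-4 C/m.
Since E is radial and uniform over the curved surface, Φ = E·2πrL = Q_enc/ε₀ = λ_enc L/ε₀.
E = 2k|λ_enc|/r = 2(8.99×10^9)(1.698×10^-4)/(0.358) = 8.53×10^6 N/C.

E ≈ 8.53×10^6 V/m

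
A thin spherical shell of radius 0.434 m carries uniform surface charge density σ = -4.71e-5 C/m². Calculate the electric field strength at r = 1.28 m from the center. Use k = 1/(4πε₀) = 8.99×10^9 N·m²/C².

|E| = 6.12×10^5 N/C

Use a concentric Gaussian sphere at r = 1.28 m (r > 0.434 m).
The entire shell is enclosed: Q_enc = σ·4πR² = (-4.71×10^-5)·4π·(0.434)² = -1.115e-4 C.
Applying ∮E·dA = Q_enc/ε₀ with Φ = E(4πr²):
E = k|Q_enc|/r² = (8.99×10^9)(1.115e-4)/(1.28)² = 6.12e5 N/C.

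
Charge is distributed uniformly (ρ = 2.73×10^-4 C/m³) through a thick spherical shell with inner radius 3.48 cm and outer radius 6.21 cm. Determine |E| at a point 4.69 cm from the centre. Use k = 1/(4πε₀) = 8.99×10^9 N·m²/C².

|E| ≈ 2.85×10^5 N/C

Take a concentric spherical Gaussian surface of radius r = 4.69 cm (within the shell material, 3.48 cm < r < 6.21 cm).
Enclosed charge is the volume from a to r: Q_enc = (4π/3)ρ(r³ − a³) = 6.978×10^-8 C.
By Gauss's law, ∮E·dA = E·4πr² = Q_enc/ε₀.
E = k|Q_enc|/r² = (8.99×10^9)(6.978e-8)/(0.0469)² = 2.85e5 N/C.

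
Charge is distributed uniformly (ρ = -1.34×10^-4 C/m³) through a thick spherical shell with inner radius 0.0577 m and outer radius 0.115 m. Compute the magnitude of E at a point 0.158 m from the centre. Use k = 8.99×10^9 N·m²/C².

Symmetry ⇒ E = E(r) r̂. Gaussian sphere of radius r = 0.158 m (r > 0.115 m, enclosing the whole shell).
Q_enc = ρ·(4π/3)(b³ − a³) = (-1.34e-4)·(4π/3)·((0.115)³ − (0.0577)³) = -7.458×10^-7 C.
Since E is radial and uniform over the Gaussian sphere, Φ = E·4πr² = Q_enc/ε₀.
E = k|Q_enc|/r² = (8.99×10^9)(7.458×10^-7)/(0.158)² = 2.69×10^5 N/C.

2.69×10^5 N/C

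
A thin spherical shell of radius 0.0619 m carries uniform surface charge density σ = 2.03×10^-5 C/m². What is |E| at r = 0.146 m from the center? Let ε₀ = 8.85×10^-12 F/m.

E ≈ 4.12e5 N/C

Take a concentric spherical Gaussian surface of radius r = 0.146 m (r > 0.0619 m).
The entire shell is enclosed: Q_enc = σ·4πR² = (2.03×10^-5)·4π·(0.0619)² = 9.774e-7 C.
Gauss's law: E·4πr² = Q_enc/ε₀.
E = |Q_enc|/(4πε₀r²) = (9.774×10^-7)/(4π·8.85×10^-12·(0.146)²) = 4.12×10^5 N/C.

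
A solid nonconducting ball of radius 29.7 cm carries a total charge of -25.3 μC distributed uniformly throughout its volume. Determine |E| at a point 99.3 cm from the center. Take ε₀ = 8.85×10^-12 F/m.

2.31×10^5 N/C

Take a concentric spherical Gaussian surface of radius r = 99.3 cm (r > R, so the entire charge is enclosed).
Q_enc = -25.3 μC = -2.53×10^-5 C.
Gauss's law: E·4πr² = Q_enc/ε₀.
E = |Q_enc|/(4πε₀r²) = (2.53×10^-5)/(4π·8.85×10^-12·(0.993)²) = 2.31×10^5 N/C.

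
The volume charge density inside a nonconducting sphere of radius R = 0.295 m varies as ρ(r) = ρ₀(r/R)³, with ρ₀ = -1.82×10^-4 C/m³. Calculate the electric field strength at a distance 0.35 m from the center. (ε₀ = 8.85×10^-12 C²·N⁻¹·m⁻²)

|E| = 7.18e5 V/m

Symmetry ⇒ E = E(r) r̂. Gaussian sphere of radius r = 0.35 m (r > R, all charge enclosed).
Q_enc = 4π ∫₀^R ρ₀(r'/R)^3 r'² dr' = 4πρ₀R³/6 = -9.786×10^-6 C.
Gauss's law: E·4πr² = Q_enc/ε₀.
E = |Q_enc|/(4πε₀r²) = (9.786e-6)/(4π·8.85×10^-12·(0.35)²) = 7.18×10^5 N/C.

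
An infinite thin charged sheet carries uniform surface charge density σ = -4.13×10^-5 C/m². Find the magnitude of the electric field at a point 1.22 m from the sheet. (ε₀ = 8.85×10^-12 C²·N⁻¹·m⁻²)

By planar symmetry E is perpendicular to the sheet and uniform; use a Gaussian pillbox with flat faces of area A on each side of the sheet.
Flux Φ = 2EA and Q_enc = σA, so 2EA = σA/ε₀ ⇒ E = |σ|/(2ε₀), independent of distance.
E = |σ|/(2ε₀) = (4.13×10^-5)/(2·8.85×10^-12) = 2.33×10^6 N/C.

|E| ≈ 2.33×10^6 N/C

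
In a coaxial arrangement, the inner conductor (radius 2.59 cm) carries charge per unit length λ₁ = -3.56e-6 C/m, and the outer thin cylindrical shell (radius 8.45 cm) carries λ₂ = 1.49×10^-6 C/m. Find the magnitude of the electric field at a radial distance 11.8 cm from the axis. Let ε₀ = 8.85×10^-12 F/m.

Coaxial Gaussian cylinder, radius r = 11.8 cm, length L (r > 8.45 cm, enclosing both).
λ_enc = λ₁ + λ₂ = (-3.56e-6) + (1.49×10^-6) = -2.07×10^-6 C/m.
Applying ∮E·dA = Q_enc/ε₀ with the end caps contributing no flux:
E = |λ_enc|/(2πε₀r) = (2.07×10^-6)/(2π·8.85×10^-12·0.118) = 3.15×10^5 N/C.

E ≈ 3.15×10^5 N/C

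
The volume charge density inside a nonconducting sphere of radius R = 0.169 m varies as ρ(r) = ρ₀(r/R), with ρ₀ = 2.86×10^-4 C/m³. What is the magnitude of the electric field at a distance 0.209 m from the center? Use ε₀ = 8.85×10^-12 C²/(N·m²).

8.93e5 N/C

Use a concentric Gaussian sphere at r = 0.209 m (r > R, all charge enclosed).
Q_enc = 4π ∫₀^R ρ₀(r'/R)^1 r'² dr' = 4πρ₀R³/4 = 4.337×10^-6 C.
By Gauss's law, ∮E·dA = E·4πr² = Q_enc/ε₀.
E = |Q_enc|/(4πε₀r²) = (4.337×10^-6)/(4π·8.85×10^-12·(0.209)²) = 8.93e5 N/C.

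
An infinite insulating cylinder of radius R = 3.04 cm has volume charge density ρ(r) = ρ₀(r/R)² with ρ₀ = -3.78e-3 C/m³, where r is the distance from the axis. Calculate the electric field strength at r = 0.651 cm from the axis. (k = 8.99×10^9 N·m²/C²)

Coaxial Gaussian cylinder, radius r = 0.651 cm, length L (r < R).
λ_enc = ∫₀^r ρ(r')·2πr' dr' = (2πρ₀/R²)·r^4/4 = -1.154e-8 C/m.
Gauss's law: E·2πrL = λ_enc L/ε₀.
E = 2k|λ_enc|/r = 2(8.99×10^9)(1.154×10^-8)/(0.00651) = 3.19×10^4 N/C.

|E| = 3.19e4 N/C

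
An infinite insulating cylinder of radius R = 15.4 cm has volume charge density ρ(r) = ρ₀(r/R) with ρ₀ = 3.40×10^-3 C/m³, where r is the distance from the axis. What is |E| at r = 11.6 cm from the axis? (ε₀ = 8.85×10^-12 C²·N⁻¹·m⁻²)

E = 1.12×10^7 N/C

Coaxial Gaussian cylinder, radius r = 11.6 cm, length L (r < R).
Integrating ρ over the cross-section to radius r: λ_enc = (2πρ₀/R) ∫₀^r r'^2 dr' = 2πρ₀ r^3/(3·R) = 7.218×10^-5 C/m.
By Gauss's law (flux through the curved wall only), E·2πrL = λ_enc L/ε₀.
E = |λ_enc|/(2πε₀r) = (7.218×10^-5)/(2π·8.85×10^-12·0.116) = 1.12e7 N/C.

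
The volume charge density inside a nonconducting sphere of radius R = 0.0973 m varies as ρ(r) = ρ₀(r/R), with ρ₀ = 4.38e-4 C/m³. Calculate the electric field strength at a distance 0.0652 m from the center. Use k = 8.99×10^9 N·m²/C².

By spherical symmetry E is radial; choose a Gaussian sphere of radius r = 0.0652 m (r < R).
Integrate the density: Q_enc = 4π ∫₀^r ρ₀(r'/R)^1 r'² dr' = 4πρ₀ r^4/(4·R) = 2.556e-7 C.
By Gauss's law, ∮E·dA = E·4πr² = Q_enc/ε₀.
E = k|Q_enc|/r² = (8.99×10^9)(2.556×10^-7)/(0.0652)² = 5.40×10^5 N/C.

E = 5.40×10^5 N/C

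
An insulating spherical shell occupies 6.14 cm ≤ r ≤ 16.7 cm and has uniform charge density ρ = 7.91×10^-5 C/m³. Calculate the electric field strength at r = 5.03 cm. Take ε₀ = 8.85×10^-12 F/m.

|E| = 0 V/m

By spherical symmetry E is radial; choose a Gaussian sphere of radius r = 5.03 cm (r < 6.14 cm, inside the empty cavity).
Q_enc = 0 (all charge lies at larger r); Gauss's law gives E = 0.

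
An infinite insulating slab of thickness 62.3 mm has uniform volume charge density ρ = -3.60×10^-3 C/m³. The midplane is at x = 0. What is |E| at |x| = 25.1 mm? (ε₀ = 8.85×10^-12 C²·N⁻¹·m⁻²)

E ≈ 1.02×10^7 N/C

By symmetry E is perpendicular to the slab. A Gaussian pillbox from −25.1 mm to +25.1 mm (face area A) lies entirely within the slab.
Q_enc = ρ·(2x)·A and flux = 2EA, so 2EA = 2ρxA/ε₀ ⇒ E = |ρ|x/ε₀.
E = (3.60×10^-3)(0.0251)/(8.85×10^-12) = 1.02×10^7 N/C.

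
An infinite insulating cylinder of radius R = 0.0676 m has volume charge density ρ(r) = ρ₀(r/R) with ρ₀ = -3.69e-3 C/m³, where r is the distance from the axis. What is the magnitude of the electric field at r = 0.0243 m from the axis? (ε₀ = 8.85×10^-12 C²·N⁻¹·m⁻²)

1.21×10^6 V/m

Coaxial Gaussian cylinder, radius r = 0.0243 m, length L (r < R).
λ_enc = ∫₀^r ρ(r')·2πr' dr' = (2πρ₀/R)·r^3/3 = -1.64×10^-6 C/m.
Applying ∮E·dA = Q_enc/ε₀ with the end caps contributing no flux:
E = |λ_enc|/(2πε₀r) = (1.64e-6)/(2π·8.85×10^-12·0.0243) = 1.21e6 N/C.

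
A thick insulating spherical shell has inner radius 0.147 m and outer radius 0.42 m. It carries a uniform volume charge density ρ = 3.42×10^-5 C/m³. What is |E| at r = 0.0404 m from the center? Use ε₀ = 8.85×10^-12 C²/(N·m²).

Take a concentric spherical Gaussian surface of radius r = 0.0404 m (r < 0.147 m, inside the empty cavity).
Q_enc = 0 (all charge lies at larger r); Gauss's law gives E = 0.

E = 0 (no enclosed charge)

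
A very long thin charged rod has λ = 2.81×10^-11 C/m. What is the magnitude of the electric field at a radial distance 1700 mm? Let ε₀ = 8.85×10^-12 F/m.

Coaxial Gaussian cylinder, radius r = 1700 mm, length L.
Q_enc = λL, so λ_enc = 2.81e-11 C/m.
By Gauss's law (flux through the curved wall only), E·2πrL = λ_enc L/ε₀.
E = |λ_enc|/(2πε₀r) = (2.81×10^-11)/(2π·8.85×10^-12·1.7) = 0.297 N/C.

|E| = 0.297 N/C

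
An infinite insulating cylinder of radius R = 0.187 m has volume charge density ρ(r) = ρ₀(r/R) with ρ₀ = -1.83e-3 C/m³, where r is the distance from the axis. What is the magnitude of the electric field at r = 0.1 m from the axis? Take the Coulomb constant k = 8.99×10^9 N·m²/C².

Choose a coaxial cylinder of radius r = 0.1 m (arbitrary length L) as the Gaussian surface (r < R).
Integrating ρ over the cross-section to radius r: λ_enc = (2πρ₀/R) ∫₀^r r'^2 dr' = 2πρ₀ r^3/(3·R) = -2.05×10^-5 C/m.
Since E is radial and uniform over the curved surface, Φ = E·2πrL = Q_enc/ε₀ = λ_enc L/ε₀.
E = 2k|λ_enc|/r = 2(8.99×10^9)(2.05e-5)/(0.1) = 3.69×10^6 N/C.

E = 3.69×10^6 N/C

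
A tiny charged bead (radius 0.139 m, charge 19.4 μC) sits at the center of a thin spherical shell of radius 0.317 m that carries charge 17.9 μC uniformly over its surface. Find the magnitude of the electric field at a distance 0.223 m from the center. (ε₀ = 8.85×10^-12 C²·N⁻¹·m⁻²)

By spherical symmetry E is radial; choose a Gaussian sphere of radius r = 0.223 m (between the bodies, 0.139 m < r < 0.317 m).
The shell at 0.317 m lies outside the Gaussian surface, so Q_enc = 19.4 μC = 1.94×10^-5 C.
Applying ∮E·dA = Q_enc/ε₀ with Φ = E(4πr²):
E = |Q_enc|/(4πε₀r²) = (1.94e-5)/(4π·8.85×10^-12·(0.223)²) = 3.51e6 N/C.

E = 3.51×10^6 V/m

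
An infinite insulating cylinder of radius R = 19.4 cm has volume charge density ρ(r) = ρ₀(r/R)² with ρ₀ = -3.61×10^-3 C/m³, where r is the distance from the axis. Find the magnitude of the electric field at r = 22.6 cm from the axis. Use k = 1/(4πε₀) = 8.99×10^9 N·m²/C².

Take a coaxial cylindrical Gaussian surface of radius r = 22.6 cm and length L (r > R, full charge per length enclosed).
λ_enc = 2π ∫₀^R ρ₀(r'/R)^2 r' dr' = 2πρ₀R²/4 = -2.134×10^-4 C/m.
Applying ∮E·dA = Q_enc/ε₀ with the end caps contributing no flux:
E = 2k|λ_enc|/r = 2(8.99×10^9)(2.134e-4)/(0.226) = 1.70e7 N/C.

|E| = 1.70×10^7 N/C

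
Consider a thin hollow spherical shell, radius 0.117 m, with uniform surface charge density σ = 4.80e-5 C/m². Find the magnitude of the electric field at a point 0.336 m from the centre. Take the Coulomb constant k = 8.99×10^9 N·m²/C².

Take a concentric spherical Gaussian surface of radius r = 0.336 m (r > 0.117 m).
The entire shell is enclosed: Q_enc = σ·4πR² = (4.80×10^-5)·4π·(0.117)² = 8.257e-6 C.
Applying ∮E·dA = Q_enc/ε₀ with Φ = E(4πr²):
E = k|Q_enc|/r² = (8.99×10^9)(8.257e-6)/(0.336)² = 6.58×10^5 N/C.

E = 6.58×10^5 N/C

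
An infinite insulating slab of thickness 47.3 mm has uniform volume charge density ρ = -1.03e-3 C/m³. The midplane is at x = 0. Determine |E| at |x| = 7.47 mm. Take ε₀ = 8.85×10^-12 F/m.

E ≈ 8.69×10^5 N/C

By symmetry E is perpendicular to the slab. A Gaussian pillbox from −7.47 mm to +7.47 mm (face area A) lies entirely within the slab.
Q_enc = ρ·(2x)·A and flux = 2EA, so 2EA = 2ρxA/ε₀ ⇒ E = |ρ|x/ε₀.
E = (1.03e-3)(0.00747)/(8.85×10^-12) = 8.69e5 N/C.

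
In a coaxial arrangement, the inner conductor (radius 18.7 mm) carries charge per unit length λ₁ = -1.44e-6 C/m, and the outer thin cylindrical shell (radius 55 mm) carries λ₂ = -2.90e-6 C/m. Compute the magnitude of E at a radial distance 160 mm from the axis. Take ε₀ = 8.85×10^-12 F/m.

By cylindrical symmetry E is radial; use a coaxial Gaussian cylinder of radius 160 mm and length L (r > 55 mm, enclosing both).
λ_enc = λ₁ + λ₂ = (-1.44e-6) + (-2.90e-6) = -4.34e-6 C/m.
By Gauss's law (flux through the curved wall only), E·2πrL = λ_enc L/ε₀.
E = |λ_enc|/(2πε₀r) = (4.34×10^-6)/(2π·8.85×10^-12·0.16) = 4.88e5 N/C.

|E| = 4.88×10^5 V/m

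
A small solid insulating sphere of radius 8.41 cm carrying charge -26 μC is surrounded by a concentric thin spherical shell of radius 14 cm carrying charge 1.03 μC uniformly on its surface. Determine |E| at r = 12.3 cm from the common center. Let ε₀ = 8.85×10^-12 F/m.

Use a concentric Gaussian sphere at r = 12.3 cm (between the bodies, 8.41 cm < r < 14 cm).
Only the inner charge is enclosed; the outer shell contributes nothing inside itself. Q_enc = -26 μC = -2.60×10^-5 C.
Gauss's law: E·4πr² = Q_enc/ε₀.
E = |Q_enc|/(4πε₀r²) = (2.60×10^-5)/(4π·8.85×10^-12·(0.123)²) = 1.55×10^7 N/C.

E ≈ 1.55×10^7 N/C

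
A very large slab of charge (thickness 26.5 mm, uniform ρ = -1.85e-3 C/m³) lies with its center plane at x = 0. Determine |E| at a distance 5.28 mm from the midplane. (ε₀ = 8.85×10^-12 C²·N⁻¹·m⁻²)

By symmetry E is perpendicular to the slab. A Gaussian pillbox from −5.28 mm to +5.28 mm (face area A) lies entirely within the slab.
Q_enc = ρ·(2x)·A and flux = 2EA, so 2EA = 2ρxA/ε₀ ⇒ E = |ρ|x/ε₀.
E = (1.85e-3)(0.00528)/(8.85×10^-12) = 1.10e6 N/C.

E = 1.10×10^6 N/C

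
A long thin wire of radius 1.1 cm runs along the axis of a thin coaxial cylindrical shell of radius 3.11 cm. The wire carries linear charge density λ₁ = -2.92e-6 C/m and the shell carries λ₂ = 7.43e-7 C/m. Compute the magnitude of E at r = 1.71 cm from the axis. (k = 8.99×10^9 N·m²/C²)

Take a coaxial cylindrical Gaussian surface of radius r = 1.71 cm and length L (between the conductors, 1.1 cm < r < 3.11 cm).
Only the inner wire is enclosed; the outer shell contributes nothing inside itself. λ_enc = λ₁ = -2.92e-6 C/m.
Since E is radial and uniform over the curved surface, Φ = E·2πrL = Q_enc/ε₀ = λ_enc L/ε₀.
E = 2k|λ_enc|/r = 2(8.99×10^9)(2.92×10^-6)/(0.0171) = 3.07×10^6 N/C.

|E| ≈ 3.07×10^6 N/C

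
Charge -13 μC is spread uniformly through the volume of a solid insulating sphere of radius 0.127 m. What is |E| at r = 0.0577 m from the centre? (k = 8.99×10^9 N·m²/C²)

|E| ≈ 3.29×10^6 N/C

Use a concentric Gaussian sphere at r = 0.0577 m (r < R).
Only the charge within r is enclosed: Q_enc = Q·(r/R)³ = (-13 μC)·(0.0577 m/0.127 m)³ = -1.219×10^-6 C.
By Gauss's law, ∮E·dA = E·4πr² = Q_enc/ε₀.
E = k|Q_enc|/r² = (8.99×10^9)(1.219e-6)/(0.0577)² = 3.29×10^6 N/C.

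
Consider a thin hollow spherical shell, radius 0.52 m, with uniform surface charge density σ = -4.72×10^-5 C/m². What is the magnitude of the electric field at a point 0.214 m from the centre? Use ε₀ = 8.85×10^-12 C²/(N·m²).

Symmetry ⇒ E = E(r) r̂. Gaussian sphere of radius r = 0.214 m (inside the shell, r < 0.52 m).
All the charge is outside the Gaussian surface: Q_enc = 0, hence E = 0 everywhere inside the shell.

E = 0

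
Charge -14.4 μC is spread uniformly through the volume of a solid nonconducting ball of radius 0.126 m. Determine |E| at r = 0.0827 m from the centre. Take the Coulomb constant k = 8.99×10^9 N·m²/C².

|E| ≈ 5.35×10^6 N/C

Take a concentric spherical Gaussian surface of radius r = 0.0827 m (r < R).
Only the charge within r is enclosed: Q_enc = Q·(r/R)³ = (-14.4 μC)·(0.0827 m/0.126 m)³ = -4.072×10^-6 C.
By Gauss's law, ∮E·dA = E·4πr² = Q_enc/ε₀.
E = k|Q_enc|/r² = (8.99×10^9)(4.072e-6)/(0.0827)² = 5.35×10^6 N/C.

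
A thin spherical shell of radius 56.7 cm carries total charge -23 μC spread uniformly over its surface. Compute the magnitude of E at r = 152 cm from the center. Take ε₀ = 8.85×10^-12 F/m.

By spherical symmetry E is radial; choose a Gaussian sphere of radius r = 152 cm (r > 56.7 cm).
The entire shell is enclosed: Q_enc = -2.30×10^-5 C.
By Gauss's law, ∮E·dA = E·4πr² = Q_enc/ε₀.
E = |Q_enc|/(4πε₀r²) = (2.30×10^-5)/(4π·8.85×10^-12·(1.52)²) = 8.95×10^4 N/C.

E ≈ 8.95×10^4 V/m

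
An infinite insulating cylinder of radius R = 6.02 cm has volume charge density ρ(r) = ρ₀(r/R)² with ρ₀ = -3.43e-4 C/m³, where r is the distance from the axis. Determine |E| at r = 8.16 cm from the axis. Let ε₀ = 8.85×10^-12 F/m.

E = 4.30×10^5 N/C

Take a coaxial cylindrical Gaussian surface of radius r = 8.16 cm and length L (r > R, full charge per length enclosed).
λ_enc = 2π ∫₀^R ρ₀(r'/R)^2 r' dr' = 2πρ₀R²/4 = -1.953×10^-6 C/m.
By Gauss's law (flux through the curved wall only), E·2πrL = λ_enc L/ε₀.
E = |λ_enc|/(2πε₀r) = (1.953×10^-6)/(2π·8.85×10^-12·0.0816) = 4.30×10^5 N/C.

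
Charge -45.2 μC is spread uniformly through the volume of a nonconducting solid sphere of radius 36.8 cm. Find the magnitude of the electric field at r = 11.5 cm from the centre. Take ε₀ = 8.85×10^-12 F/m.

Use a concentric Gaussian sphere at r = 11.5 cm (r < R).
Only the charge within r is enclosed: Q_enc = Q·(r/R)³ = (-45.2 μC)·(11.5 cm/36.8 cm)³ = -1.379×10^-6 C.
Gauss's law: E·4πr² = Q_enc/ε₀.
E = |Q_enc|/(4πε₀r²) = (1.379×10^-6)/(4π·8.85×10^-12·(0.115)²) = 9.38×10^5 N/C.

E ≈ 9.38e5 N/C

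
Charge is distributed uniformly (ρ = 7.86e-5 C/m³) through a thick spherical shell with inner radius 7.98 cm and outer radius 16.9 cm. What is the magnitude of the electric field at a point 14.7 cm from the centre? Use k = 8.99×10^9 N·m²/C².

Take a concentric spherical Gaussian surface of radius r = 14.7 cm (within the shell material, 7.98 cm < r < 16.9 cm).
Enclosed charge is the volume from a to r: Q_enc = (4π/3)ρ(r³ − a³) = 8.785×10^-7 C.
Since E is radial and uniform over the Gaussian sphere, Φ = E·4πr² = Q_enc/ε₀.
E = k|Q_enc|/r² = (8.99×10^9)(8.785e-7)/(0.147)² = 3.65×10^5 N/C.

E = 3.65×10^5 N/C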